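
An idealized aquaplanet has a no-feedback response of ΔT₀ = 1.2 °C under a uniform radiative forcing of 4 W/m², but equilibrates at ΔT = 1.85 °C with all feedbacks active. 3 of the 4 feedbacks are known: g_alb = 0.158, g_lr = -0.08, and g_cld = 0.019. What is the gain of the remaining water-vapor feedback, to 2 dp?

0.25

Amplification A = ΔT/ΔT₀ = 1.85/1.2 = 1.542.
Total gain g = 1 − 1/A = 1 − 1/1.542 = 0.3515.
Known gains sum to 0.158 − 0.08 + 0.019 = 0.097.
g_wv = 0.3515 − 0.097 = 0.25.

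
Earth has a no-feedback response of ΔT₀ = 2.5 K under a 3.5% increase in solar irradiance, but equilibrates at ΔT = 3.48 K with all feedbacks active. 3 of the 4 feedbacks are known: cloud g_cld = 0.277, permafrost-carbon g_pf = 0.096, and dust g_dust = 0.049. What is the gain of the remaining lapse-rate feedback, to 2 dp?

-0.14

Amplification A = ΔT/ΔT₀ = 3.48/2.5 = 1.392.
Total gain g = 1 − 1/A = 1 − 1/1.392 = 0.2816.
Known gains sum to 0.277 + 0.096 + 0.049 = 0.422.
g_lr = 0.2816 − 0.422 = -0.14.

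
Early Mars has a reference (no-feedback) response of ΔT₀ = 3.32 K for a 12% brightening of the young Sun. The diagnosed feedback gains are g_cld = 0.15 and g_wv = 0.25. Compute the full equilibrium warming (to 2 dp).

5.53 K

Total gain g = 0.15 + 0.25 = 0.4.
Amplification A = 1/(1 − 0.4) = 1.667.
ΔT = 3.32 × 1.667 = 5.53 K.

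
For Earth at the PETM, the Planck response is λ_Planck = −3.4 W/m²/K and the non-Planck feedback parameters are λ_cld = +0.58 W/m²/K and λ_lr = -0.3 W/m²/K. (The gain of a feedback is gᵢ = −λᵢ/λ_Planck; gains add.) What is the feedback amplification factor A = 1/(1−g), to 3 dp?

1.090

Convert to gains: g_cld = 0.58/3.4 = 0.1706; g_lr = -0.3/3.4 = -0.08824.
Total gain g = 0.08236.
A = 1/(1 − 0.08236) = 1.090.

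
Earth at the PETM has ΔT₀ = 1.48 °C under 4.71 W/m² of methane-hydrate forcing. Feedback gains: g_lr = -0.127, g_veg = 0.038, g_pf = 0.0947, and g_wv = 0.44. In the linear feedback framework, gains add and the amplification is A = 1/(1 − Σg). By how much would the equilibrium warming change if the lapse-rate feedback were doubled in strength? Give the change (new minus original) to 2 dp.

Original: g = 0.4457, ΔT = 1.48/(1−0.4457) = 2.6700 °C.
With doubled lapse-rate: g' = 0.3187, ΔT' = 1.48/(1−0.3187) = 2.1723 °C.
Change = 2.1723 − 2.6700 = -0.50 °C.

-0.50 °C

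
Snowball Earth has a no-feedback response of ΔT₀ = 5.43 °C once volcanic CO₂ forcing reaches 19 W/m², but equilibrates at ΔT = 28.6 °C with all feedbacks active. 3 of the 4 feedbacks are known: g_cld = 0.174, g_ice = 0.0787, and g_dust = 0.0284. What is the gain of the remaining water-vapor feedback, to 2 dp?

0.53

Amplification A = ΔT/ΔT₀ = 28.6/5.43 = 5.267.
Total gain g = 1 − 1/A = 1 − 1/5.267 = 0.8101.
Known gains sum to 0.174 + 0.0787 + 0.0284 = 0.2811.
g_wv = 0.8101 − 0.2811 = 0.53.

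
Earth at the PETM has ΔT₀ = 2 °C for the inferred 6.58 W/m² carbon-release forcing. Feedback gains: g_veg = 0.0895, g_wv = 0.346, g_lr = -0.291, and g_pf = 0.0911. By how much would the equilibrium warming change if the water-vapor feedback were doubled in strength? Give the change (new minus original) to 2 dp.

Original: g = 0.2356, ΔT = 2/(1−0.2356) = 2.6164 °C.
With doubled water-vapor: g' = 0.5816, ΔT' = 2/(1−0.5816) = 4.7801 °C.
Change = 4.7801 − 2.6164 = 2.16 °C.

2.16 °C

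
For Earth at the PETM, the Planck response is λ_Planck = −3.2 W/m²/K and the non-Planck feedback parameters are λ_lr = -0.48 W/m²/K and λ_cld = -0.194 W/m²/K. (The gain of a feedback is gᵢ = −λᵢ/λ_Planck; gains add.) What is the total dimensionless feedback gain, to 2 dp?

-0.21

Convert to gains: g_lr = -0.48/3.2 = -0.15; g_cld = -0.194/3.2 = -0.06062.
Total gain g = -0.21062.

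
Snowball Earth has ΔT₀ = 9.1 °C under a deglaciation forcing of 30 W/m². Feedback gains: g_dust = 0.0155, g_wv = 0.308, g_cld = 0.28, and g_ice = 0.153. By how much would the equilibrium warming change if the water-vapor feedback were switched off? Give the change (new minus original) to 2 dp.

-20.87 °C

Original: g = 0.7565, ΔT = 9.1/(1−0.7565) = 37.3717 °C.
Without water-vapor: g' = 0.4485, ΔT' = 9.1/(1−0.4485) = 16.5005 °C.
Change = 16.5005 − 37.3717 = -20.87 °C.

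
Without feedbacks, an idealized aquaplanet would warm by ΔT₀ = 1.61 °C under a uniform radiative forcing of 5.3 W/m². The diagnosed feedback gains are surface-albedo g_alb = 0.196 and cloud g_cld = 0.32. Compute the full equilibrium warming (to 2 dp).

3.33 °C

Total gain g = 0.196 + 0.32 = 0.516.
Amplification A = 1/(1 − 0.516) = 2.066.
ΔT = 1.61 × 2.066 = 3.33 °C.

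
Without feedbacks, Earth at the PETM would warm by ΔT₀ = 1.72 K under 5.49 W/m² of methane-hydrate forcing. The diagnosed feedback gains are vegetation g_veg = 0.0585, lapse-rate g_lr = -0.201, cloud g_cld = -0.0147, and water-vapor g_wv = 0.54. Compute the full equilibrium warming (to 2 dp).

Total gain g = 0.0585 − 0.201 − 0.0147 + 0.54 = 0.3828.
Amplification A = 1/(1 − 0.3828) = 1.62.
ΔT = 1.72 × 1.62 = 2.79 K.

2.79 K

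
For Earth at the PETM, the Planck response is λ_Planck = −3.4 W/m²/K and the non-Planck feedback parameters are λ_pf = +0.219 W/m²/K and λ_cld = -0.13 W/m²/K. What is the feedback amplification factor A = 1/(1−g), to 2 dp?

1.03

Convert to gains: g_pf = 0.219/3.4 = 0.06441; g_cld = -0.13/3.4 = -0.03824.
Total gain g = 0.02617.
A = 1/(1 − 0.02617) = 1.03.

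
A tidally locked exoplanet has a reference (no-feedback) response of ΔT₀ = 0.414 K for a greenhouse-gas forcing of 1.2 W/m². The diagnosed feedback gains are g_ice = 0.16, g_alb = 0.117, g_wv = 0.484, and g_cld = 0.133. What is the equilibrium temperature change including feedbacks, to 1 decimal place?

3.9 K

Total gain g = 0.16 + 0.117 + 0.484 + 0.133 = 0.894.
Amplification A = 1/(1 − 0.894) = 9.434.
ΔT = 0.414 × 9.434 = 3.9 K.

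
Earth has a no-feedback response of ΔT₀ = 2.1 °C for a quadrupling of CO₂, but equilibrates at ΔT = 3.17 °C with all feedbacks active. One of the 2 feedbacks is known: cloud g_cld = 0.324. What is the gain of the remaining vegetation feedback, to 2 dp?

Amplification A = ΔT/ΔT₀ = 3.17/2.1 = 1.51.
Total gain g = 1 − 1/A = 1 − 1/1.51 = 0.3377.
The known gain is 0.324.
g_veg = 0.3377 − 0.324 = 0.01.

0.01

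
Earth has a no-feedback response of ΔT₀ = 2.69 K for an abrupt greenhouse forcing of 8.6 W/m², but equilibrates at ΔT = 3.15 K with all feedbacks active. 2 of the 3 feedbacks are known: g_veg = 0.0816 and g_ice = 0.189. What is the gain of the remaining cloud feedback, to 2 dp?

Amplification A = ΔT/ΔT₀ = 3.15/2.69 = 1.171.
Total gain g = 1 − 1/A = 1 − 1/1.171 = 0.146.
Known gains sum to 0.0816 + 0.189 = 0.2706.
g_cld = 0.146 − 0.2706 = -0.12.

-0.12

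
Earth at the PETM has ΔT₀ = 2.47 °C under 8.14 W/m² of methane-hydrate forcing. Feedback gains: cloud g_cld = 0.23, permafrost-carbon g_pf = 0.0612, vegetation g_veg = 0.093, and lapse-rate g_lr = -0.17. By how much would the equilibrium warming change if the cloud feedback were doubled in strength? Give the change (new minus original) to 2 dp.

1.30 °C

Original: g = 0.2142, ΔT = 2.47/(1−0.2142) = 3.1433 °C.
With doubled cloud: g' = 0.4442, ΔT' = 2.47/(1−0.4442) = 4.4440 °C.
Change = 4.4440 − 3.1433 = 1.30 °C.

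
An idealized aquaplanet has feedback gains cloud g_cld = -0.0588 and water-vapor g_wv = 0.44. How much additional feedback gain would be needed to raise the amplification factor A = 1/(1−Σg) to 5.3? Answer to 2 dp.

Current total gain = 0.3812.
Target gain for A = 5.3: g* = 1 − 1/5.3 = 0.8113.
Additional gain needed = 0.8113 − 0.3812 = 0.43.

0.43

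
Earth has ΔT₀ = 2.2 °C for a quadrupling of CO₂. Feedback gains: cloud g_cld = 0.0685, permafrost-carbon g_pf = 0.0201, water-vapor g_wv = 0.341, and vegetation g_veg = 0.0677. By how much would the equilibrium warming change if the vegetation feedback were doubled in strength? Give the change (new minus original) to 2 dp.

0.68 °C

Original: g = 0.4973, ΔT = 2.2/(1−0.4973) = 4.3764 °C.
With doubled vegetation: g' = 0.565, ΔT' = 2.2/(1−0.565) = 5.0575 °C.
Change = 5.0575 − 4.3764 = 0.68 °C.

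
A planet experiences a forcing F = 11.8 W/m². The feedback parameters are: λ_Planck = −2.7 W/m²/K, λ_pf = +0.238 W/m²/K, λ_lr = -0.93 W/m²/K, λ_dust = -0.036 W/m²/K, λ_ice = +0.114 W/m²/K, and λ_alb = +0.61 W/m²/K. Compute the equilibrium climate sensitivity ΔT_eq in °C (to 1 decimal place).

4.4 °C

Net feedback parameter λ = (−2.7) + (+0.238) + (-0.93) + (-0.036) + (+0.114) + (+0.61) = -2.704 W/m²/K.
ΔT = −F/λ = −11.8/(-2.704) = 4.4 °C.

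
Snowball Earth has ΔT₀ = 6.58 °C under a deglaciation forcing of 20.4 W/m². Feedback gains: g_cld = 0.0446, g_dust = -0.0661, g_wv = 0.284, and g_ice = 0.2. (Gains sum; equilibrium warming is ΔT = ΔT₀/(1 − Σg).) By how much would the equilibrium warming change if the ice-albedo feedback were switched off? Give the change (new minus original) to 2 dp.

-3.32 °C

Original: g = 0.4625, ΔT = 6.58/(1−0.4625) = 12.2419 °C.
Without ice-albedo: g' = 0.2625, ΔT' = 6.58/(1−0.2625) = 8.9220 °C.
Change = 8.9220 − 12.2419 = -3.32 °C.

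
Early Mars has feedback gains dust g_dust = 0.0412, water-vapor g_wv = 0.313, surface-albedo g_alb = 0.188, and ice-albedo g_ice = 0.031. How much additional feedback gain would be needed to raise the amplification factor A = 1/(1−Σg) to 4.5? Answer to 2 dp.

Current total gain = 0.5732.
Target gain for A = 4.5: g* = 1 − 1/4.5 = 0.7778.
Additional gain needed = 0.7778 − 0.5732 = 0.20.

0.20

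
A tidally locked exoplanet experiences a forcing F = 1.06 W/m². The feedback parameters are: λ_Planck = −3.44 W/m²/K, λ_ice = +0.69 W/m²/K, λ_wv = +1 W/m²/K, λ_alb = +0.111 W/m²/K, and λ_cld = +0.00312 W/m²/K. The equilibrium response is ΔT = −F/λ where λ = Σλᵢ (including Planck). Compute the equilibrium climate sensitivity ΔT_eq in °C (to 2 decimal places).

Net feedback parameter λ = (−3.44) + (+0.69) + (+1) + (+0.111) + (+0.00312) = -1.63588 W/m²/K.
ΔT = −F/λ = −1.06/(-1.63588) = 0.65 °C.

0.65 °C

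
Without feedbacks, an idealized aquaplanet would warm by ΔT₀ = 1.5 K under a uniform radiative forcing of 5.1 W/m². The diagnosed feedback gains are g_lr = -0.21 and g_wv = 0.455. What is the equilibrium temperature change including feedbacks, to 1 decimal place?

2.0 K

Total gain g = -0.21 + 0.455 = 0.245.
Amplification A = 1/(1 − 0.245) = 1.325.
ΔT = 1.5 × 1.325 = 2.0 K.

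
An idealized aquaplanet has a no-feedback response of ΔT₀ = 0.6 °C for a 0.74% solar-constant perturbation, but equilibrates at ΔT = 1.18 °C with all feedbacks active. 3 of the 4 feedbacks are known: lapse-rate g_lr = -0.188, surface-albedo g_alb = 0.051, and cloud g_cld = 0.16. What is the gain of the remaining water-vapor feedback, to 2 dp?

0.47

Amplification A = ΔT/ΔT₀ = 1.18/0.6 = 1.967.
Total gain g = 1 − 1/A = 1 − 1/1.967 = 0.4916.
Known gains sum to -0.188 + 0.051 + 0.16 = 0.023.
g_wv = 0.4916 − 0.023 = 0.47.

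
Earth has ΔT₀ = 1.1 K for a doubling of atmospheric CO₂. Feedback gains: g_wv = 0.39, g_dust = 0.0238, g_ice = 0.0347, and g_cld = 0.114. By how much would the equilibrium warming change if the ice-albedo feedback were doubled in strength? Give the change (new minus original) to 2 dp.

0.22 K

Original: g = 0.5625, ΔT = 1.1/(1−0.5625) = 2.5143 K.
With doubled ice-albedo: g' = 0.5972, ΔT' = 1.1/(1−0.5972) = 2.7309 K.
Change = 2.7309 − 2.5143 = 0.22 K.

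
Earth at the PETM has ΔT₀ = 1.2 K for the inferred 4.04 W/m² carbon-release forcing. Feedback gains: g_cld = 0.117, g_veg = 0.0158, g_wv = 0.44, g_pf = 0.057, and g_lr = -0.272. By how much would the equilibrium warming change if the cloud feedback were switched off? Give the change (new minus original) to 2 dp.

Original: g = 0.3578, ΔT = 1.2/(1−0.3578) = 1.8686 K.
Without cloud: g' = 0.2408, ΔT' = 1.2/(1−0.2408) = 1.5806 K.
Change = 1.5806 − 1.8686 = -0.29 K.

-0.29 K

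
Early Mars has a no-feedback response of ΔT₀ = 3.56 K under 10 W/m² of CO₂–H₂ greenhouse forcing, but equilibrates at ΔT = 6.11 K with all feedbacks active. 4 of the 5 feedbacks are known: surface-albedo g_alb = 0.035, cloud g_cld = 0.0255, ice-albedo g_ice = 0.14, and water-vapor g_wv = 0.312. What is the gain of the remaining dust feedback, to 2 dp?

-0.10

Amplification A = ΔT/ΔT₀ = 6.11/3.56 = 1.716.
Total gain g = 1 − 1/A = 1 − 1/1.716 = 0.4172.
Known gains sum to 0.035 + 0.0255 + 0.14 + 0.312 = 0.5125.
g_dust = 0.4172 − 0.5125 = -0.10.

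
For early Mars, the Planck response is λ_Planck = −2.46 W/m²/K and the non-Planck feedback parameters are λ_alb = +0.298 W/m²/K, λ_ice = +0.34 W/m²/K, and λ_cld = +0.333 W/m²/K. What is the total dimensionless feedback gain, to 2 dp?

Convert to gains: g_alb = 0.298/2.46 = 0.1211; g_ice = 0.34/2.46 = 0.1382; g_cld = 0.333/2.46 = 0.1354.
Total gain g = 0.3947.

0.39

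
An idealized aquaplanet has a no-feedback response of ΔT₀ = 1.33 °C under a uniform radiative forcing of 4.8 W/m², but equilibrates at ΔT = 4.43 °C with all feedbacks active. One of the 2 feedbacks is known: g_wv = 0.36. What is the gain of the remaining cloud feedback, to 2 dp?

Amplification A = ΔT/ΔT₀ = 4.43/1.33 = 3.331.
Total gain g = 1 − 1/A = 1 − 1/3.331 = 0.6998.
The known gain is 0.36.
g_cld = 0.6998 − 0.36 = 0.34.

0.34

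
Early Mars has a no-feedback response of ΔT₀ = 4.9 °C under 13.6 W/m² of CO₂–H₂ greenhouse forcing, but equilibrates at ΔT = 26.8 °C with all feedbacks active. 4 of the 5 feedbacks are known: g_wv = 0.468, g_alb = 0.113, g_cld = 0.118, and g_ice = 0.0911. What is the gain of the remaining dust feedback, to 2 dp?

0.03

Amplification A = ΔT/ΔT₀ = 26.8/4.9 = 5.469.
Total gain g = 1 − 1/A = 1 − 1/5.469 = 0.8172.
Known gains sum to 0.468 + 0.113 + 0.118 + 0.0911 = 0.7901.
g_dust = 0.8172 − 0.7901 = 0.03.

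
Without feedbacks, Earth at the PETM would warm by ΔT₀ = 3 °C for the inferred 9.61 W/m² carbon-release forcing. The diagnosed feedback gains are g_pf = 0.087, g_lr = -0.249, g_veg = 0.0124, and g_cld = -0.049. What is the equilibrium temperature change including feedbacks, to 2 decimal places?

Total gain g = 0.087 − 0.249 + 0.0124 − 0.049 = -0.1986.
Amplification A = 1/(1 + 0.1986) = 0.8343.
ΔT = 3 × 0.8343 = 2.50 °C.

2.50 °C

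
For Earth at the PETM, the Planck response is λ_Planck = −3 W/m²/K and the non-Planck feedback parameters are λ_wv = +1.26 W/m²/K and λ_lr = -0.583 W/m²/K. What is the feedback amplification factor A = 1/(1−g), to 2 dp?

Convert to gains: g_wv = 1.26/3 = 0.42; g_lr = -0.583/3 = -0.1943.
Total gain g = 0.2257.
A = 1/(1 − 0.2257) = 1.29.

1.29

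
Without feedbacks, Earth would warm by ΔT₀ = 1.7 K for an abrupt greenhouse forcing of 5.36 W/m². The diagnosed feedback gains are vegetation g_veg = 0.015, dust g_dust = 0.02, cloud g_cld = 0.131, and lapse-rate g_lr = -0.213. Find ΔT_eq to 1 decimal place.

Total gain g = 0.015 + 0.02 + 0.131 − 0.213 = -0.047.
Amplification A = 1/(1 + 0.047) = 0.9551.
ΔT = 1.7 × 0.9551 = 1.6 K.

1.6 K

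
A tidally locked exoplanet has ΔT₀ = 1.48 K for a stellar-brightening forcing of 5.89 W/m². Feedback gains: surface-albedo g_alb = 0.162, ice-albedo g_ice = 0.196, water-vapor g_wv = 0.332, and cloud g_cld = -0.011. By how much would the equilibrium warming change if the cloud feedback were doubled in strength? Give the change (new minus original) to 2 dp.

Original: g = 0.679, ΔT = 1.48/(1−0.679) = 4.6106 K.
With doubled cloud: g' = 0.668, ΔT' = 1.48/(1−0.668) = 4.4578 K.
Change = 4.4578 − 4.6106 = -0.15 K.

-0.15 K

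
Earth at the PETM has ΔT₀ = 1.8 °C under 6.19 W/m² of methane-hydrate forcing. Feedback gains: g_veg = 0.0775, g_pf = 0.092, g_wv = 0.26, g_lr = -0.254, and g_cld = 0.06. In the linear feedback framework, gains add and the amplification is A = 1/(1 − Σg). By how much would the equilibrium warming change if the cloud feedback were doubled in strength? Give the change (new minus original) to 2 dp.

Original: g = 0.2355, ΔT = 1.8/(1−0.2355) = 2.3545 °C.
With doubled cloud: g' = 0.2955, ΔT' = 1.8/(1−0.2955) = 2.5550 °C.
Change = 2.5550 − 2.3545 = 0.20 °C.

0.20 °C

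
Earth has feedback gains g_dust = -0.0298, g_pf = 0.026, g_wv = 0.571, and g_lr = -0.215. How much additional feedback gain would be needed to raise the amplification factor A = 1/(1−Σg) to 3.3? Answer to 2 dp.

0.34

Current total gain = 0.3522.
Target gain for A = 3.3: g* = 1 − 1/3.3 = 0.697.
Additional gain needed = 0.697 − 0.3522 = 0.34.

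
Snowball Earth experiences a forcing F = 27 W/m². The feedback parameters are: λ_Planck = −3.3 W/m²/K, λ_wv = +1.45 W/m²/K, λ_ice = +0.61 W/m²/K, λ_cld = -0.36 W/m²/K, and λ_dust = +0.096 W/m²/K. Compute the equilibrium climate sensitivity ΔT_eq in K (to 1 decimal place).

18.0 K

Net feedback parameter λ = (−3.3) + (+1.45) + (+0.61) + (-0.36) + (+0.096) = -1.504 W/m²/K.
ΔT = −F/λ = −27/(-1.504) = 18.0 K.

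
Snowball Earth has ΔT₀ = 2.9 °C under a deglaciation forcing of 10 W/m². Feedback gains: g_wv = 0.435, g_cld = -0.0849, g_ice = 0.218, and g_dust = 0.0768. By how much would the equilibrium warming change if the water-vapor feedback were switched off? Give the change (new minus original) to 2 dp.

-4.50 °C

Original: g = 0.6449, ΔT = 2.9/(1−0.6449) = 8.1667 °C.
Without water-vapor: g' = 0.2099, ΔT' = 2.9/(1−0.2099) = 3.6704 °C.
Change = 3.6704 − 8.1667 = -4.50 °C.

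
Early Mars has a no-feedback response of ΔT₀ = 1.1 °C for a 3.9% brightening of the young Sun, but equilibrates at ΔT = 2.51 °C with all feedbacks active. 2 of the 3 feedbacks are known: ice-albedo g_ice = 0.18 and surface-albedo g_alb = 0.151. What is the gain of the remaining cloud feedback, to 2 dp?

Amplification A = ΔT/ΔT₀ = 2.51/1.1 = 2.282.
Total gain g = 1 − 1/A = 1 − 1/2.282 = 0.5618.
Known gains sum to 0.18 + 0.151 = 0.331.
g_cld = 0.5618 − 0.331 = 0.23.

0.23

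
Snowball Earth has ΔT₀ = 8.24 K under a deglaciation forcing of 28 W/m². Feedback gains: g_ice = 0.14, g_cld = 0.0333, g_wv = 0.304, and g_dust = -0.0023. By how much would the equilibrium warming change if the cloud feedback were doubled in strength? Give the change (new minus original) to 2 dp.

Original: g = 0.475, ΔT = 8.24/(1−0.475) = 15.6952 K.
With doubled cloud: g' = 0.5083, ΔT' = 8.24/(1−0.5083) = 16.7582 K.
Change = 16.7582 − 15.6952 = 1.06 K.

1.06 K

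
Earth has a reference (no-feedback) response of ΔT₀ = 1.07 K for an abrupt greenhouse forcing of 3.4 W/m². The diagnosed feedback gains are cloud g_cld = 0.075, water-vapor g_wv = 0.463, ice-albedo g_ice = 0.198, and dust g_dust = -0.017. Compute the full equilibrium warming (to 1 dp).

Total gain g = 0.075 + 0.463 + 0.198 − 0.017 = 0.719.
Amplification A = 1/(1 − 0.719) = 3.559.
ΔT = 1.07 × 3.559 = 3.8 K.

3.8 K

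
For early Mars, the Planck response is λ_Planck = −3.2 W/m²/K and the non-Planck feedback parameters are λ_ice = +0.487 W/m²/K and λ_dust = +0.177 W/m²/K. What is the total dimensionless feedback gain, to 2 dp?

Convert to gains: g_ice = 0.487/3.2 = 0.1522; g_dust = 0.177/3.2 = 0.05531.
Total gain g = 0.20751.

0.21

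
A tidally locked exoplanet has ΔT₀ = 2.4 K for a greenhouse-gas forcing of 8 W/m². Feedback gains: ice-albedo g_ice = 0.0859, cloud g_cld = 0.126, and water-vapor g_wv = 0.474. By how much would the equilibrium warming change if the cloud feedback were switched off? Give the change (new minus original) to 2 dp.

Original: g = 0.6859, ΔT = 2.4/(1−0.6859) = 7.6409 K.
Without cloud: g' = 0.5599, ΔT' = 2.4/(1−0.5599) = 5.4533 K.
Change = 5.4533 − 7.6409 = -2.19 K.

-2.19 K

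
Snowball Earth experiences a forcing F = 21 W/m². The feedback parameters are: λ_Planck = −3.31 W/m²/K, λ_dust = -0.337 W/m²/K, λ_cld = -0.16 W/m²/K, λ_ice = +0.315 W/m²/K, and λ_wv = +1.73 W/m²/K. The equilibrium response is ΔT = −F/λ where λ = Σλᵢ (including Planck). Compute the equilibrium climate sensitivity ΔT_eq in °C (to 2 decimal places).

11.92 °C

Net feedback parameter λ = (−3.31) + (-0.337) + (-0.16) + (+0.315) + (+1.73) = -1.762 W/m²/K.
ΔT = −F/λ = −21/(-1.762) = 11.92 °C.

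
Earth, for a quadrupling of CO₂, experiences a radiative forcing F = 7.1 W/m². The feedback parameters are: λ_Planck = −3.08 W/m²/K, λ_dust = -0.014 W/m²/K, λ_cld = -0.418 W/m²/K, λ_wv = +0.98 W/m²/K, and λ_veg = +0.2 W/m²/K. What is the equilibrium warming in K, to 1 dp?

3.0 K

Net feedback parameter λ = (−3.08) + (-0.014) + (-0.418) + (+0.98) + (+0.2) = -2.332 W/m²/K.
ΔT = −F/λ = −7.1/(-2.332) = 3.0 K.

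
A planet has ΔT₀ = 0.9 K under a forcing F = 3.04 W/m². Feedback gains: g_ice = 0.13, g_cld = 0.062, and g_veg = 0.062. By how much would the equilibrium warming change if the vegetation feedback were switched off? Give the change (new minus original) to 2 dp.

-0.09 K

Original: g = 0.254, ΔT = 0.9/(1−0.254) = 1.2064 K.
Without vegetation: g' = 0.192, ΔT' = 0.9/(1−0.192) = 1.1139 K.
Change = 1.1139 − 1.2064 = -0.09 K.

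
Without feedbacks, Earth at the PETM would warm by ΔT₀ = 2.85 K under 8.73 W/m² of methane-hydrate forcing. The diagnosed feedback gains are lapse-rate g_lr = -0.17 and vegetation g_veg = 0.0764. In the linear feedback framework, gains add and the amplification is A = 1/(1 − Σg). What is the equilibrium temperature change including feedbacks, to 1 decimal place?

2.6 K

Total gain g = -0.17 + 0.0764 = -0.0936.
Amplification A = 1/(1 + 0.0936) = 0.9144.
ΔT = 2.85 × 0.9144 = 2.6 K.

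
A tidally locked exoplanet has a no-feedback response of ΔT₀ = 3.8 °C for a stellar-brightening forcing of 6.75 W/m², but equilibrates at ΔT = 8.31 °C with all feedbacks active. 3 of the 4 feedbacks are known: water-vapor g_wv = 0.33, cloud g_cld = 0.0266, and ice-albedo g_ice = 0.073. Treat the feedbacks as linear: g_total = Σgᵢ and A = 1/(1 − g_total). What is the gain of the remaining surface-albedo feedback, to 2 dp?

Amplification A = ΔT/ΔT₀ = 8.31/3.8 = 2.187.
Total gain g = 1 − 1/A = 1 − 1/2.187 = 0.5428.
Known gains sum to 0.33 + 0.0266 + 0.073 = 0.4296.
g_alb = 0.5428 − 0.4296 = 0.11.

0.11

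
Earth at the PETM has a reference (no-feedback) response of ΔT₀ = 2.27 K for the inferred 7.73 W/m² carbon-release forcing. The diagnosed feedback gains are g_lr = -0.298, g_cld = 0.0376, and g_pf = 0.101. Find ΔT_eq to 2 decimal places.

Total gain g = -0.298 + 0.0376 + 0.101 = -0.1594.
Amplification A = 1/(1 + 0.1594) = 0.8625.
ΔT = 2.27 × 0.8625 = 1.96 K.

1.96 K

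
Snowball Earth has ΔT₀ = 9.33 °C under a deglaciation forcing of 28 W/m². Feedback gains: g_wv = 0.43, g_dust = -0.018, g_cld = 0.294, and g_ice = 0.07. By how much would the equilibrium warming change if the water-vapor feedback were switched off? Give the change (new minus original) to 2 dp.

Original: g = 0.776, ΔT = 9.33/(1−0.776) = 41.6518 °C.
Without water-vapor: g' = 0.346, ΔT' = 9.33/(1−0.346) = 14.2661 °C.
Change = 14.2661 − 41.6518 = -27.39 °C.

-27.39 °C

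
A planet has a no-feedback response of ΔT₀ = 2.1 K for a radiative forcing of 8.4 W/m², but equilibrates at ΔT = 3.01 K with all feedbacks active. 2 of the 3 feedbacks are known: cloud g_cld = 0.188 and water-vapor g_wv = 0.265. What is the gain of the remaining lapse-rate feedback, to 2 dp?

Amplification A = ΔT/ΔT₀ = 3.01/2.1 = 1.433.
Total gain g = 1 − 1/A = 1 − 1/1.433 = 0.3022.
Known gains sum to 0.188 + 0.265 = 0.453.
g_lr = 0.3022 − 0.453 = -0.15.

-0.15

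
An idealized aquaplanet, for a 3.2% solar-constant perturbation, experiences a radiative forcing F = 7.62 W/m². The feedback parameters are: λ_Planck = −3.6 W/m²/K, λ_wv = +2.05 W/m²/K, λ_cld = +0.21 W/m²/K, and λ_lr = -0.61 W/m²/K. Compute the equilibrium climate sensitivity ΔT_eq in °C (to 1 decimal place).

3.9 °C

Net feedback parameter λ = (−3.6) + (+2.05) + (+0.21) + (-0.61) = -1.95 W/m²/K.
ΔT = −F/λ = −7.62/(-1.95) = 3.9 °C.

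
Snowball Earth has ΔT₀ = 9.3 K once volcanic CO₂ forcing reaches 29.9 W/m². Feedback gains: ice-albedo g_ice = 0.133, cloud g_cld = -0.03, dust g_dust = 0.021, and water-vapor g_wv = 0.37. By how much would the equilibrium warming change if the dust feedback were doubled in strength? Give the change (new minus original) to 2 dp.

Original: g = 0.494, ΔT = 9.3/(1−0.494) = 18.3794 K.
With doubled dust: g' = 0.515, ΔT' = 9.3/(1−0.515) = 19.1753 K.
Change = 19.1753 − 18.3794 = 0.80 K.

0.80 K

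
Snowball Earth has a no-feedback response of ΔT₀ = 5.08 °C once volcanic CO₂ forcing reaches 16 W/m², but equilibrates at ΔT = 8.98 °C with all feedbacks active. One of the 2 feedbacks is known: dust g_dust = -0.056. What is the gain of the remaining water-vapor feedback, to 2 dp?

0.49

Amplification A = ΔT/ΔT₀ = 8.98/5.08 = 1.768.
Total gain g = 1 − 1/A = 1 − 1/1.768 = 0.4344.
The known gain is -0.056.
g_wv = 0.4344 + 0.056 = 0.49.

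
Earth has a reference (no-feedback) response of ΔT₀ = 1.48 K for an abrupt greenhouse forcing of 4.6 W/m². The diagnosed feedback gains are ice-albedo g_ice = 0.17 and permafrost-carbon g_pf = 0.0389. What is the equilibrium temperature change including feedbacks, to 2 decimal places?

Total gain g = 0.17 + 0.0389 = 0.2089.
Amplification A = 1/(1 − 0.2089) = 1.264.
ΔT = 1.48 × 1.264 = 1.87 K.

1.87 K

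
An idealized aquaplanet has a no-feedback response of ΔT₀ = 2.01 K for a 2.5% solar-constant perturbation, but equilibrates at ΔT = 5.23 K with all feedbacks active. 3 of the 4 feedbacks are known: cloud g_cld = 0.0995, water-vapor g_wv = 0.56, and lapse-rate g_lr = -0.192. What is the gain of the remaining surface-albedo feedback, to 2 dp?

0.15

Amplification A = ΔT/ΔT₀ = 5.23/2.01 = 2.602.
Total gain g = 1 − 1/A = 1 − 1/2.602 = 0.6157.
Known gains sum to 0.0995 + 0.56 − 0.192 = 0.4675.
g_alb = 0.6157 − 0.4675 = 0.15.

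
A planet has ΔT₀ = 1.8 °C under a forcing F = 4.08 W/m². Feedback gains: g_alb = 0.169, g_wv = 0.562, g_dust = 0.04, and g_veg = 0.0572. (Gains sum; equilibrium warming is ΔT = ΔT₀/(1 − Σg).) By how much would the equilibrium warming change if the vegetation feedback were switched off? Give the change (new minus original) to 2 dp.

Original: g = 0.8282, ΔT = 1.8/(1−0.8282) = 10.4773 °C.
Without vegetation: g' = 0.771, ΔT' = 1.8/(1−0.771) = 7.8603 °C.
Change = 7.8603 − 10.4773 = -2.62 °C.

-2.62 °C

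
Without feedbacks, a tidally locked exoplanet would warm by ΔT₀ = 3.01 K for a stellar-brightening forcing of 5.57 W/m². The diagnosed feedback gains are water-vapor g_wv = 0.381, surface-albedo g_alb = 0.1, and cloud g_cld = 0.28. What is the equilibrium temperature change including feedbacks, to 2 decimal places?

12.59 K

Total gain g = 0.381 + 0.1 + 0.28 = 0.761.
Amplification A = 1/(1 − 0.761) = 4.184.
ΔT = 3.01 × 4.184 = 12.59 K.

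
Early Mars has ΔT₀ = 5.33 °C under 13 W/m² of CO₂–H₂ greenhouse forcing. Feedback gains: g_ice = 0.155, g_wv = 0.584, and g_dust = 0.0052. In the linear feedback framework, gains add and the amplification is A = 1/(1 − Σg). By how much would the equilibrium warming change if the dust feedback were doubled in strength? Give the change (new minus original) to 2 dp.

0.43 °C

Original: g = 0.7442, ΔT = 5.33/(1−0.7442) = 20.8366 °C.
With doubled dust: g' = 0.7494, ΔT' = 5.33/(1−0.7494) = 21.2690 °C.
Change = 21.2690 − 20.8366 = 0.43 °C.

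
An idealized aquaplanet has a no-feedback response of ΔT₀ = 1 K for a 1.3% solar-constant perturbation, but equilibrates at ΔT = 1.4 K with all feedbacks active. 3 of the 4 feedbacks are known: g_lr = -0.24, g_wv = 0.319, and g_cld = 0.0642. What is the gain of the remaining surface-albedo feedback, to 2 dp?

0.14

Amplification A = ΔT/ΔT₀ = 1.4/1 = 1.4.
Total gain g = 1 − 1/A = 1 − 1/1.4 = 0.2857.
Known gains sum to -0.24 + 0.319 + 0.0642 = 0.1432.
g_alb = 0.2857 − 0.1432 = 0.14.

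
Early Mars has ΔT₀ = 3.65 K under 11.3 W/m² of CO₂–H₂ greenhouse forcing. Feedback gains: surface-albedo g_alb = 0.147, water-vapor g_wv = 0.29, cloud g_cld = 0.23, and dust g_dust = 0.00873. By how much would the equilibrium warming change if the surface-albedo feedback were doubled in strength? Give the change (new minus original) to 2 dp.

9.33 K

Original: g = 0.67573, ΔT = 3.65/(1−0.67573) = 11.2561 K.
With doubled surface-albedo: g' = 0.82273, ΔT' = 3.65/(1−0.82273) = 20.5901 K.
Change = 20.5901 − 11.2561 = 9.33 K.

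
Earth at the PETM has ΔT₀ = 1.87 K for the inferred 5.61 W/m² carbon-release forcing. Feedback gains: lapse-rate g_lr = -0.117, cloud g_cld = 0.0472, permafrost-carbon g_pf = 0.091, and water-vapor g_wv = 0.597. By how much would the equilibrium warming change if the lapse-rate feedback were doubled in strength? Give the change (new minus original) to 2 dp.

Original: g = 0.6182, ΔT = 1.87/(1−0.6182) = 4.8979 K.
With doubled lapse-rate: g' = 0.5012, ΔT' = 1.87/(1−0.5012) = 3.7490 K.
Change = 3.7490 − 4.8979 = -1.15 K.

-1.15 K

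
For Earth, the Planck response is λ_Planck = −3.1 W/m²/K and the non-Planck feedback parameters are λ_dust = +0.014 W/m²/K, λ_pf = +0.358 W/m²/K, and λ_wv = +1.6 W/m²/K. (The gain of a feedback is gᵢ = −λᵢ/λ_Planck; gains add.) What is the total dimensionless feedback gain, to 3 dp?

Convert to gains: g_dust = 0.014/3.1 = 0.004516; g_pf = 0.358/3.1 = 0.1155; g_wv = 1.6/3.1 = 0.5161.
Total gain g = 0.636116.

0.636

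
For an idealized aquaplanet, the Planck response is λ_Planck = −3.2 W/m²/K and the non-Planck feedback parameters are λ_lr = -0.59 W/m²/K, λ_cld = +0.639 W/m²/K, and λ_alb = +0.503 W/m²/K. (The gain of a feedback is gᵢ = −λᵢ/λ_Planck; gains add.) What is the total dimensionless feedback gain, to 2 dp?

Convert to gains: g_lr = -0.59/3.2 = -0.1844; g_cld = 0.639/3.2 = 0.1997; g_alb = 0.503/3.2 = 0.1572.
Total gain g = 0.1725.

0.17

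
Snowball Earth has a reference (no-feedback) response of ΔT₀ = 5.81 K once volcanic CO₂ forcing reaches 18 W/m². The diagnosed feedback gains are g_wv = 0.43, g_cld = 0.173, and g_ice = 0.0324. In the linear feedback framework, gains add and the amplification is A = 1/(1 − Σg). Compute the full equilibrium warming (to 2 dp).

15.94 K

Total gain g = 0.43 + 0.173 + 0.0324 = 0.6354.
Amplification A = 1/(1 − 0.6354) = 2.743.
ΔT = 5.81 × 2.743 = 15.94 K.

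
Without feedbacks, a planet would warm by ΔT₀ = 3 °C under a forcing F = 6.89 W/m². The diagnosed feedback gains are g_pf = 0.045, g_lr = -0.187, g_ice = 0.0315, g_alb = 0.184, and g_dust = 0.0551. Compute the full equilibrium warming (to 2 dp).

3.44 °C

Total gain g = 0.045 − 0.187 + 0.0315 + 0.184 + 0.0551 = 0.1286.
Amplification A = 1/(1 − 0.1286) = 1.148.
ΔT = 3 × 1.148 = 3.44 °C.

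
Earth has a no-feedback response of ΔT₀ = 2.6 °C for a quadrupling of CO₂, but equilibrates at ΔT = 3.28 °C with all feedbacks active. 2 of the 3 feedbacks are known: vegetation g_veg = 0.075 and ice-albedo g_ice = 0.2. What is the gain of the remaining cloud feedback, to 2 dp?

Amplification A = ΔT/ΔT₀ = 3.28/2.6 = 1.262.
Total gain g = 1 − 1/A = 1 − 1/1.262 = 0.2076.
Known gains sum to 0.075 + 0.2 = 0.275.
g_cld = 0.2076 − 0.275 = -0.07.

-0.07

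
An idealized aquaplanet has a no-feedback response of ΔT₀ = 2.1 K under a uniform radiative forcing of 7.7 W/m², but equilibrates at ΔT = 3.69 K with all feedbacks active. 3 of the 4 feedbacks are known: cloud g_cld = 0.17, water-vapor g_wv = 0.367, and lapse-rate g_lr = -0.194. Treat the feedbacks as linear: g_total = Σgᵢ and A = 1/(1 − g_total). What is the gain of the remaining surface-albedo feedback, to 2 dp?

0.09

Amplification A = ΔT/ΔT₀ = 3.69/2.1 = 1.757.
Total gain g = 1 − 1/A = 1 − 1/1.757 = 0.4308.
Known gains sum to 0.17 + 0.367 − 0.194 = 0.343.
g_alb = 0.4308 − 0.343 = 0.09.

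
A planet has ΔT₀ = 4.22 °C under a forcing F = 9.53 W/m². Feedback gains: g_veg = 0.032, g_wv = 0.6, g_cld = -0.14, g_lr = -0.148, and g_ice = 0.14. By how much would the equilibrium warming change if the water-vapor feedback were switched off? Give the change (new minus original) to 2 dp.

-4.40 °C

Original: g = 0.484, ΔT = 4.22/(1−0.484) = 8.1783 °C.
Without water-vapor: g' = -0.116, ΔT' = 4.22/(1+0.116) = 3.7814 °C.
Change = 3.7814 − 8.1783 = -4.40 °C.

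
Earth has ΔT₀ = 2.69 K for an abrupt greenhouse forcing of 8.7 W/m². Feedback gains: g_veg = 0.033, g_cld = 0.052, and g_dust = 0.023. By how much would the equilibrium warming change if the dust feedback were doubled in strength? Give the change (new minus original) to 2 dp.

0.08 K

Original: g = 0.108, ΔT = 2.69/(1−0.108) = 3.0157 K.
With doubled dust: g' = 0.131, ΔT' = 2.69/(1−0.131) = 3.0955 K.
Change = 3.0955 − 3.0157 = 0.08 K.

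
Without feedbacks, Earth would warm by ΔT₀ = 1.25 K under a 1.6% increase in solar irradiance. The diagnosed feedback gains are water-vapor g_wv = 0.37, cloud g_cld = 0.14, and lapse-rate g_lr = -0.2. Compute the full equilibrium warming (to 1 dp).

1.8 K

Total gain g = 0.37 + 0.14 − 0.2 = 0.31.
Amplification A = 1/(1 − 0.31) = 1.449.
ΔT = 1.25 × 1.449 = 1.8 K.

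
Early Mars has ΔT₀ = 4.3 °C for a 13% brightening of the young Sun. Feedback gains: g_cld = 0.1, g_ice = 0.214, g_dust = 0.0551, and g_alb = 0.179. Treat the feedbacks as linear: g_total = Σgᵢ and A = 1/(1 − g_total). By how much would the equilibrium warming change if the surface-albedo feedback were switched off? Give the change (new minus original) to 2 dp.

-2.70 °C

Original: g = 0.5481, ΔT = 4.3/(1−0.5481) = 9.5154 °C.
Without surface-albedo: g' = 0.3691, ΔT' = 4.3/(1−0.3691) = 6.8157 °C.
Change = 6.8157 − 9.5154 = -2.70 °C.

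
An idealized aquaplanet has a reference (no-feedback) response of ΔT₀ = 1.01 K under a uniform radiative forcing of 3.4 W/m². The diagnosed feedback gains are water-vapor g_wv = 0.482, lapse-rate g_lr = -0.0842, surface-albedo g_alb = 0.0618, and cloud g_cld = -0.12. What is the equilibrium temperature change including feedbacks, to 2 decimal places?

1.53 K

Total gain g = 0.482 − 0.0842 + 0.0618 − 0.12 = 0.3396.
Amplification A = 1/(1 − 0.3396) = 1.514.
ΔT = 1.01 × 1.514 = 1.53 K.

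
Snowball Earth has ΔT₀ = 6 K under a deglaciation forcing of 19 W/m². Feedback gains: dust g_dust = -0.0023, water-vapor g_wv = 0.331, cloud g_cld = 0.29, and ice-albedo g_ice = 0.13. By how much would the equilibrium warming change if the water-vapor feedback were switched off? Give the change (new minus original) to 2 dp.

-13.57 K

Original: g = 0.7487, ΔT = 6/(1−0.7487) = 23.8758 K.
Without water-vapor: g' = 0.4177, ΔT' = 6/(1−0.4177) = 10.3040 K.
Change = 10.3040 − 23.8758 = -13.57 K.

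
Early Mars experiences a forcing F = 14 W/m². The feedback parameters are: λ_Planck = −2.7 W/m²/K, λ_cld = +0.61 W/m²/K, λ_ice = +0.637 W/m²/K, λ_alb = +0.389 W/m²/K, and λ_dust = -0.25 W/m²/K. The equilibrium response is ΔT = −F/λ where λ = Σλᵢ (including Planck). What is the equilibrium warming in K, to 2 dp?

Net feedback parameter λ = (−2.7) + (+0.61) + (+0.637) + (+0.389) + (-0.25) = -1.314 W/m²/K.
ΔT = −F/λ = −14/(-1.314) = 10.65 K.

10.65 K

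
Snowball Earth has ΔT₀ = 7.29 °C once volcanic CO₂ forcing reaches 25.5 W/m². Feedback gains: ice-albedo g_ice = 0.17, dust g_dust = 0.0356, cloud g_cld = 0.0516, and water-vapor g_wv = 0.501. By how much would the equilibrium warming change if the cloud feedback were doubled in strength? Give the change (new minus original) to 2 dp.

8.18 °C

Original: g = 0.7582, ΔT = 7.29/(1−0.7582) = 30.1489 °C.
With doubled cloud: g' = 0.8098, ΔT' = 7.29/(1−0.8098) = 38.3281 °C.
Change = 38.3281 − 30.1489 = 8.18 °C.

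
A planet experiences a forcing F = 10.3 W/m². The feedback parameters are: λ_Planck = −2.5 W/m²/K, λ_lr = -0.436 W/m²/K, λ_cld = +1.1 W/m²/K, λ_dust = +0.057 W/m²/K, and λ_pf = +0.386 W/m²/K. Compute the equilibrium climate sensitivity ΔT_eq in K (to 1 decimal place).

7.4 K

Net feedback parameter λ = (−2.5) + (-0.436) + (+1.1) + (+0.057) + (+0.386) = -1.393 W/m²/K.
ΔT = −F/λ = −10.3/(-1.393) = 7.4 K.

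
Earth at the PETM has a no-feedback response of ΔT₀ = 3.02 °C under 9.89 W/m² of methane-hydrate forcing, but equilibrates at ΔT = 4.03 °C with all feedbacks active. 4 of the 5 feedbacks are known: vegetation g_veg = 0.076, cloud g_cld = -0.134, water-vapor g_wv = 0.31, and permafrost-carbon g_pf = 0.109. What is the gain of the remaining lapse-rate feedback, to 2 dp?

-0.11

Amplification A = ΔT/ΔT₀ = 4.03/3.02 = 1.334.
Total gain g = 1 − 1/A = 1 − 1/1.334 = 0.2504.
Known gains sum to 0.076 − 0.134 + 0.31 + 0.109 = 0.361.
g_lr = 0.2504 − 0.361 = -0.11.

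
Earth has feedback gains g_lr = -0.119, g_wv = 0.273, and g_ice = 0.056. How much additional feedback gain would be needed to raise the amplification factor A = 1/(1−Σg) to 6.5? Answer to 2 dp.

0.64

Current total gain = 0.21.
Target gain for A = 6.5: g* = 1 − 1/6.5 = 0.8462.
Additional gain needed = 0.8462 − 0.21 = 0.64.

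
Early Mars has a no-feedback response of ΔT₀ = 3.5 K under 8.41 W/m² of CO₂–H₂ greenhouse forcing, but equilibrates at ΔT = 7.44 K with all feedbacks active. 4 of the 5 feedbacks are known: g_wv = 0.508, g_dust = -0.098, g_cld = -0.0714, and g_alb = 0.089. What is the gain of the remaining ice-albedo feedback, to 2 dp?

0.10

Amplification A = ΔT/ΔT₀ = 7.44/3.5 = 2.126.
Total gain g = 1 − 1/A = 1 − 1/2.126 = 0.5296.
Known gains sum to 0.508 − 0.098 − 0.0714 + 0.089 = 0.4276.
g_ice = 0.5296 − 0.4276 = 0.10.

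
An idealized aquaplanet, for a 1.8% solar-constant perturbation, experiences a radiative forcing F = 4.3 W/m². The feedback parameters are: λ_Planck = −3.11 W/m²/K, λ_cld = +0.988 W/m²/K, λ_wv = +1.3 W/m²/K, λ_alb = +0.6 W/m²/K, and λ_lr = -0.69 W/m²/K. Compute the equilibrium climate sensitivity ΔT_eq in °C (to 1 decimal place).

Net feedback parameter λ = (−3.11) + (+0.988) + (+1.3) + (+0.6) + (-0.69) = -0.912 W/m²/K.
ΔT = −F/λ = −4.3/(-0.912) = 4.7 °C.

4.7 °C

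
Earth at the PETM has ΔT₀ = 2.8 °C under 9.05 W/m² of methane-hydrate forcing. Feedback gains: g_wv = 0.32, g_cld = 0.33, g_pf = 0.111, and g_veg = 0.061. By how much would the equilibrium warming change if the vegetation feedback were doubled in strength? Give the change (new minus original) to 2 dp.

Original: g = 0.822, ΔT = 2.8/(1−0.822) = 15.7303 °C.
With doubled vegetation: g' = 0.883, ΔT' = 2.8/(1−0.883) = 23.9316 °C.
Change = 23.9316 − 15.7303 = 8.20 °C.

8.20 °C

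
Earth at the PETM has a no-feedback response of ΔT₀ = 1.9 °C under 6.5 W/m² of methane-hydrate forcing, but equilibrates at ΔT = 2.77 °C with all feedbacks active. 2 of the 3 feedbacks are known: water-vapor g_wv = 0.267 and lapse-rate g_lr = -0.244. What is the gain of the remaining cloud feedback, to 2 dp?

0.29

Amplification A = ΔT/ΔT₀ = 2.77/1.9 = 1.458.
Total gain g = 1 − 1/A = 1 − 1/1.458 = 0.3141.
Known gains sum to 0.267 − 0.244 = 0.023.
g_cld = 0.3141 − 0.023 = 0.29.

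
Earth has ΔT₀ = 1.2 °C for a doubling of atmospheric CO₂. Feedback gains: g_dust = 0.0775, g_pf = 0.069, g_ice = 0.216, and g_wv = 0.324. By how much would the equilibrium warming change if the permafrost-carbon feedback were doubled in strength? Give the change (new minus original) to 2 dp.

Original: g = 0.6865, ΔT = 1.2/(1−0.6865) = 3.8278 °C.
With doubled permafrost-carbon: g' = 0.7555, ΔT' = 1.2/(1−0.7555) = 4.9080 °C.
Change = 4.9080 − 3.8278 = 1.08 °C.

1.08 °C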